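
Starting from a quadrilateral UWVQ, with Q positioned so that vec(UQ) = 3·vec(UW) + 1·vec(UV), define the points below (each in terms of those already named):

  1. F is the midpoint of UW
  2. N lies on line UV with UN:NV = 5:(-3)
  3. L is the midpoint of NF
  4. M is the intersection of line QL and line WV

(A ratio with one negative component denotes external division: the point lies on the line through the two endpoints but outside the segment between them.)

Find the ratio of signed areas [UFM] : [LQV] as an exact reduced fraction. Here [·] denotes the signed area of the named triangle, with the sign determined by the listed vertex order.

[UFM]:[LQV] = -13/15

Work in coordinates with U = (0, 0), W = (1, 0), V = (0, 1), Q = (3, 1).
1. F is the midpoint of UW ⇒ F = (1/2, 0)
2. N lies on line UV with UN:NV = 5:(-3) ⇒ N = (0, 5/2)
3. L is the midpoint of NF ⇒ L = (1/4, 5/4)
4. M is the intersection of line QL and line WV ⇒ M = (-3/10, 13/10)
2·[UFM] = 13/20, 2·[LQV] = -3/4
[UFM]:[LQV] = 13/20:-3/4 = -13/15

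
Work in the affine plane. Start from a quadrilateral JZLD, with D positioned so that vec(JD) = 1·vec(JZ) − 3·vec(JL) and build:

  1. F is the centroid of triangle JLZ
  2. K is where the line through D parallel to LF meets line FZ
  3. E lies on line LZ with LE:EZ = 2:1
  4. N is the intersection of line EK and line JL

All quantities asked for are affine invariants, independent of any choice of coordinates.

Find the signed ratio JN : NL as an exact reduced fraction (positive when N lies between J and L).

Assign J = (0, 0), Z = (1, 0), L = (0, 1), D = (1, -3) — the answer is frame-independent, so this choice is without loss of generality.
1. F is the centroid of triangle JLZ ⇒ F = (1/3, 1/3)
2. K is where the line through D parallel to LF meets line FZ ⇒ K = (-1, 1)
3. E lies on line LZ with LE:EZ = 2:1 ⇒ E = (2/3, 1/3)
4. N is the intersection of line EK and line JL ⇒ N = (0, 3/5)
N = J + t·(L−J) with t = 3/5, so JN:NL = t:(1−t) = 3/5:2/5

JN:NL = 3/2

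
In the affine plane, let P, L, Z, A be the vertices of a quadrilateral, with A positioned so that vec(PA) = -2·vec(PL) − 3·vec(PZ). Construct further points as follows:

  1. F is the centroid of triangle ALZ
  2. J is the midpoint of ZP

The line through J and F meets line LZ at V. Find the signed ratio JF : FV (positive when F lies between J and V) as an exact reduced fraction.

JF:FV = -3/4

Choose coordinates P = (0, 0), L = (1, 0), Z = (0, 1), A = (-2, -3).
1. F is the centroid of triangle ALZ ⇒ F = (-1/3, -2/3)
2. J is the midpoint of ZP ⇒ J = (0, 1/2)
line JF meets LZ at V = (1/9, 8/9)
F = J + t·(V−J) with t = -3, so JF:FV = -3:4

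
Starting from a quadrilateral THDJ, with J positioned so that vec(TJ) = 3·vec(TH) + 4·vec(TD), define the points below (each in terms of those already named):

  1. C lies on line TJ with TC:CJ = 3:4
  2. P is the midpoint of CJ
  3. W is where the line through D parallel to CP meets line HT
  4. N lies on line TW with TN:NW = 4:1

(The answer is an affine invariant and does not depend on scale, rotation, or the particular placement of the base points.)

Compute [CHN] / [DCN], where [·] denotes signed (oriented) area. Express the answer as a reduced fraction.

[CHN]:[DCN] = 16/5

Set T = (0, 0), H = (1, 0), D = (0, 1), J = (3, 4); any affine frame gives the same invariant.
1. C lies on line TJ with TC:CJ = 3:4 ⇒ C = (9/7, 12/7)
2. P is the midpoint of CJ ⇒ P = (15/7, 20/7)
3. W is where the line through D parallel to CP meets line HT ⇒ W = (-3/4, 0)
4. N lies on line TW with TN:NW = 4:1 ⇒ N = (-3/5, 0)
2·[CHN] = -96/35, 2·[DCN] = -6/7
[CHN]:[DCN] = -96/35:-6/7 = 16/5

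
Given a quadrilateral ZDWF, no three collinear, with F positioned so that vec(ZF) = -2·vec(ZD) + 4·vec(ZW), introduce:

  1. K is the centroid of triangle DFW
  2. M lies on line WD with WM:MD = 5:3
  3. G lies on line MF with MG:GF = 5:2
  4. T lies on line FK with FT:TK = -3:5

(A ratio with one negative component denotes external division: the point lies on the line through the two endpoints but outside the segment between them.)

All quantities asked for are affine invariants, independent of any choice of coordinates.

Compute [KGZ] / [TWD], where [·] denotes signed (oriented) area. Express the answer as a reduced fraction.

[KGZ]:[TWD] = 23/42

Work in coordinates with Z = (0, 0), D = (1, 0), W = (0, 1), F = (-2, 4).
1. K is the centroid of triangle DFW ⇒ K = (-1/3, 5/3)
2. M lies on line WD with WM:MD = 5:3 ⇒ M = (5/8, 3/8)
3. G lies on line MF with MG:GF = 5:2 ⇒ G = (-5/4, 83/28)
4. T lies on line FK with FT:TK = -3:5 ⇒ T = (-9/2, 15/2)
2·[KGZ] = 23/21, 2·[TWD] = 2
[KGZ]:[TWD] = 23/21:2 = 23/42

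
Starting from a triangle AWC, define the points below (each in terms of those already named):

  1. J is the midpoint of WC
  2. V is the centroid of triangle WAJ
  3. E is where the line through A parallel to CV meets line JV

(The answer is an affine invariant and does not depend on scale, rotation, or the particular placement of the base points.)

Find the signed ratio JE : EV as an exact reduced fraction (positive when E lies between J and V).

Work in coordinates with A = (0, 0), W = (1, 0), C = (0, 1).
1. J is the midpoint of WC ⇒ J = (1/2, 1/2)
2. V is the centroid of triangle WAJ ⇒ V = (1/2, 1/6)
3. E is where the line through A parallel to CV meets line JV ⇒ E = (1/2, -5/6)
E = J + t·(V−J) with t = 4, so JE:EV = t:(1−t) = 4:-3

JE:EV = -4/3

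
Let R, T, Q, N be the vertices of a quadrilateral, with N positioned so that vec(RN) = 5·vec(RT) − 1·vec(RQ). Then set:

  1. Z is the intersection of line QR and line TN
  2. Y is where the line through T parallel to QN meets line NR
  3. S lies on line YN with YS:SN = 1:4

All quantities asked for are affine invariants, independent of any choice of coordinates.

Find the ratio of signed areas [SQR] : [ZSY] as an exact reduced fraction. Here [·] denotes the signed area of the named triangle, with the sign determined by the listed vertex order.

[SQR]:[ZSY] = -52/3

Choose coordinates R = (0, 0), T = (1, 0), Q = (0, 1), N = (5, -1).
1. Z is the intersection of line QR and line TN ⇒ Z = (0, 1/4)
2. Y is where the line through T parallel to QN meets line NR ⇒ Y = (2, -2/5)
3. S lies on line YN with YS:SN = 1:4 ⇒ S = (13/5, -13/25)
2·[SQR] = 13/5, 2·[ZSY] = -3/20
[SQR]:[ZSY] = 13/5:-3/20 = -52/3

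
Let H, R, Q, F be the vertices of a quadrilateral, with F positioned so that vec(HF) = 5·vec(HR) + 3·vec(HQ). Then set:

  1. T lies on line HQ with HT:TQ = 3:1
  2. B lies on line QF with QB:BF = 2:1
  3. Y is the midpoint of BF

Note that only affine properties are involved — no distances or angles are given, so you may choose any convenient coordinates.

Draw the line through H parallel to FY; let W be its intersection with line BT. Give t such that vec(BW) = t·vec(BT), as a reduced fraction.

t = 4

Assign H = (0, 0), R = (1, 0), Q = (0, 1), F = (5, 3) — the answer is frame-independent, so this choice is without loss of generality.
1. T lies on line HQ with HT:TQ = 3:1 ⇒ T = (0, 3/4)
2. B lies on line QF with QB:BF = 2:1 ⇒ B = (10/3, 7/3)
3. Y is the midpoint of BF ⇒ Y = (25/6, 8/3)
through H parallel to FY: direction (-5/6, -1/3); meets BT at W = (-10, -4)
W = B + t·(T−B) with t = 4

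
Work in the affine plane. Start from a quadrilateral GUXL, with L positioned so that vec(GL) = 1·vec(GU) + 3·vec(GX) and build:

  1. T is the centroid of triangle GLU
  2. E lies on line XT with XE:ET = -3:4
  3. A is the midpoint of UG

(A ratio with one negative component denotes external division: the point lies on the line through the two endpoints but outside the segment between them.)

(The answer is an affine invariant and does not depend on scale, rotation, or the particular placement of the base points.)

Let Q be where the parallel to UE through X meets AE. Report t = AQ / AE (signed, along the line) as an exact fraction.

Work in coordinates with G = (0, 0), U = (1, 0), X = (0, 1), L = (1, 3).
1. T is the centroid of triangle GLU ⇒ T = (2/3, 1)
2. E lies on line XT with XE:ET = -3:4 ⇒ E = (-2, 1)
3. A is the midpoint of UG ⇒ A = (1/2, 0)
through X parallel to UE: direction (-3, 1); meets AE at Q = (-12, 5)
Q = A + t·(E−A) with t = 5

t = 5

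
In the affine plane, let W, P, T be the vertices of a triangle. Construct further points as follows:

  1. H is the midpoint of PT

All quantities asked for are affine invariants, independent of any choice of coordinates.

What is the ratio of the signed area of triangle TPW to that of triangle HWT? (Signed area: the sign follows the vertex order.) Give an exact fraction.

[TPW]:[HWT] = 2

Assign W = (0, 0), P = (1, 0), T = (0, 1) — the answer is frame-independent, so this choice is without loss of generality.
1. H is the midpoint of PT ⇒ H = (1/2, 1/2)
2·[TPW] = -1, 2·[HWT] = -1/2
[TPW]:[HWT] = -1:-1/2 = 2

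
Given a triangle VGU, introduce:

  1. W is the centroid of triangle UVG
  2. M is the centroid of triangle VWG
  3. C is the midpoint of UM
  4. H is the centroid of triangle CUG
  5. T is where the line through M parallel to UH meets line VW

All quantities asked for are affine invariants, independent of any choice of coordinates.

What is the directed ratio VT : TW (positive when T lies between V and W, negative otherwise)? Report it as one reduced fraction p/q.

Work in coordinates with V = (0, 0), G = (1, 0), U = (0, 1).
1. W is the centroid of triangle UVG ⇒ W = (1/3, 1/3)
2. M is the centroid of triangle VWG ⇒ M = (4/9, 1/9)
3. C is the midpoint of UM ⇒ C = (2/9, 5/9)
4. H is the centroid of triangle CUG ⇒ H = (11/27, 14/27)
5. T is where the line through M parallel to UH meets line VW ⇒ T = (7/24, 7/24)
T = V + t·(W−V) with t = 7/8, so VT:TW = t:(1−t) = 7/8:1/8

VT:TW = 7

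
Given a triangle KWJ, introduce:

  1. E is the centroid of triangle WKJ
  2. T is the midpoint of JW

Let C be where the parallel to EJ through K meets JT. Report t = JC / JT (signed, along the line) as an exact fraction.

Work in coordinates with K = (0, 0), W = (1, 0), J = (0, 1).
1. E is the centroid of triangle WKJ ⇒ E = (1/3, 1/3)
2. T is the midpoint of JW ⇒ T = (1/2, 1/2)
through K parallel to EJ: direction (-1/3, 2/3); meets JT at C = (-1, 2)
C = J + t·(T−J) with t = -2

t = -2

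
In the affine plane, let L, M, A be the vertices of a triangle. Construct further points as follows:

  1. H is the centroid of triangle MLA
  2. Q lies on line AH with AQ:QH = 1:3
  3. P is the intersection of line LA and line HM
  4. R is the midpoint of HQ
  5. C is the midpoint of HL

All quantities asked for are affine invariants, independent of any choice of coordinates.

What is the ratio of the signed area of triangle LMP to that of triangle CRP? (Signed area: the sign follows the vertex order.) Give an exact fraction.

Work in coordinates with L = (0, 0), M = (1, 0), A = (0, 1).
1. H is the centroid of triangle MLA ⇒ H = (1/3, 1/3)
2. Q lies on line AH with AQ:QH = 1:3 ⇒ Q = (1/12, 5/6)
3. P is the intersection of line LA and line HM ⇒ P = (0, 1/2)
4. R is the midpoint of HQ ⇒ R = (5/24, 7/12)
5. C is the midpoint of HL ⇒ C = (1/6, 1/6)
2·[LMP] = 1/2, 2·[CRP] = 1/12
[LMP]:[CRP] = 1/2:1/12 = 6

[LMP]:[CRP] = 6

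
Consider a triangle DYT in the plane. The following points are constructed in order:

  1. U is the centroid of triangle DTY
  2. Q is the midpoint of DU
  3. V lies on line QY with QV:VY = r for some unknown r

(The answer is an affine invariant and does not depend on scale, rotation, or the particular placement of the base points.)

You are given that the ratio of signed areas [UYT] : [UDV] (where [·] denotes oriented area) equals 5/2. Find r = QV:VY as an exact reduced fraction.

r = 2/3

Choose coordinates D = (0, 0), Y = (1, 0), T = (0, 1).
1. U is the centroid of triangle DTY ⇒ U = (1/3, 1/3)
2. Q is the midpoint of DU ⇒ Q = (1/6, 1/6)
3. With QV:VY = r, write λ = r/(r+1) so V = Q + λ·(Y−Q); V is affine-linear in λ
Every point depending on V is an affine combination of V and λ-independent points, so each such coordinate is linear in λ; the λ² term in each signed area is a multiple of (Y−Q)×(Y−Q) = 0, so 2·[UYT] and 2·[UDV] are each linear in λ. Evaluating at λ=0 and λ=1:
  2·[UYT] = 1/3,   2·[UDV] = 1/3·λ
So [UYT]:[UDV] = (1/3) / (1/3·λ). Setting this equal to 5/2:
  1/3 = 5/2·(1/3·λ)  ⇒  λ = 2/5
Then r = λ/(1−λ) = (2/5)/(3/5) = 2/3. Check: with r = 2/3, V = (1/2, 1/10) and [UYT]:[UDV] = 5/2 as required.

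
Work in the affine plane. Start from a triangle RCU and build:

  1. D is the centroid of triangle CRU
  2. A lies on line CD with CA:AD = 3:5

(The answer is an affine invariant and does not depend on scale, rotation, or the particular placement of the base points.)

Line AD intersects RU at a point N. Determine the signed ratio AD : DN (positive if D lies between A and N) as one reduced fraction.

AD:DN = 5/4

Choose coordinates R = (0, 0), C = (1, 0), U = (0, 1).
1. D is the centroid of triangle CRU ⇒ D = (1/3, 1/3)
2. A lies on line CD with CA:AD = 3:5 ⇒ A = (3/4, 1/8)
line AD meets RU at N = (0, 1/2)
D = A + t·(N−A) with t = 5/9, so AD:DN = 5/9:4/9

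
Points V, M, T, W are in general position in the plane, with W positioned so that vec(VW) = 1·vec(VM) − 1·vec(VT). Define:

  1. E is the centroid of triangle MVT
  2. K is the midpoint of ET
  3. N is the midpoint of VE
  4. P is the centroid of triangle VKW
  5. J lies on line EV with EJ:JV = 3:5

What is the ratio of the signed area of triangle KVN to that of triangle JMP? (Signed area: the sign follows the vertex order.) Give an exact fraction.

Assign V = (0, 0), M = (1, 0), T = (0, 1), W = (1, -1) — the answer is frame-independent, so this choice is without loss of generality.
1. E is the centroid of triangle MVT ⇒ E = (1/3, 1/3)
2. K is the midpoint of ET ⇒ K = (1/6, 2/3)
3. N is the midpoint of VE ⇒ N = (1/6, 1/6)
4. P is the centroid of triangle VKW ⇒ P = (7/18, -1/9)
5. J lies on line EV with EJ:JV = 3:5 ⇒ J = (5/24, 5/24)
2·[KVN] = 1/12, 2·[JMP] = -31/144
[KVN]:[JMP] = 1/12:-31/144 = -12/31

[KVN]:[JMP] = -12/31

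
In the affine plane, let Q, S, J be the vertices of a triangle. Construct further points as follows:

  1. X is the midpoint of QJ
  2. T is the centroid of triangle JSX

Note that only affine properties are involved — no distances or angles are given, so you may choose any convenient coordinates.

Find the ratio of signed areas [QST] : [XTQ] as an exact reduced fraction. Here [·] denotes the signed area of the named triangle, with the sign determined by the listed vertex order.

[QST]:[XTQ] = -3

Work in coordinates with Q = (0, 0), S = (1, 0), J = (0, 1).
1. X is the midpoint of QJ ⇒ X = (0, 1/2)
2. T is the centroid of triangle JSX ⇒ T = (1/3, 1/2)
2·[QST] = 1/2, 2·[XTQ] = -1/6
[QST]:[XTQ] = 1/2:-1/6 = -3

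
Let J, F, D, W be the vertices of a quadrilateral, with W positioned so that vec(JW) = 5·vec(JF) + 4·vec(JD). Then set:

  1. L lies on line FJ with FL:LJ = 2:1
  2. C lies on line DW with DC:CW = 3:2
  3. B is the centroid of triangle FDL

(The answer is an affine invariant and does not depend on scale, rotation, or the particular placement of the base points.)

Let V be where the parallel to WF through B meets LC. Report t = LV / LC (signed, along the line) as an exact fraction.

t = 5/3

Set J = (0, 0), F = (1, 0), D = (0, 1), W = (5, 4); any affine frame gives the same invariant.
1. L lies on line FJ with FL:LJ = 2:1 ⇒ L = (1/3, 0)
2. C lies on line DW with DC:CW = 3:2 ⇒ C = (3, 14/5)
3. B is the centroid of triangle FDL ⇒ B = (4/9, 1/3)
through B parallel to WF: direction (-4, -4); meets LC at V = (43/9, 14/3)
V = L + t·(C−L) with t = 5/3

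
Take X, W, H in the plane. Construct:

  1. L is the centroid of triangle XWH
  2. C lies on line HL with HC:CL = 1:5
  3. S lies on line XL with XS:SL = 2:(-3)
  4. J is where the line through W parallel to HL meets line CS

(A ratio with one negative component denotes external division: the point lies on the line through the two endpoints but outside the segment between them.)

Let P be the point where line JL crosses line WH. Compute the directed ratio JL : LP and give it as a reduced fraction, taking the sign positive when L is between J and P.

JL:LP = -28/9

Set X = (0, 0), W = (1, 0), H = (0, 1); any affine frame gives the same invariant.
1. L is the centroid of triangle XWH ⇒ L = (1/3, 1/3)
2. C lies on line HL with HC:CL = 1:5 ⇒ C = (1/18, 8/9)
3. S lies on line XL with XS:SL = 2:(-3) ⇒ S = (-2/3, -2/3)
4. J is where the line through W parallel to HL meets line CS ⇒ J = (8/27, 38/27)
line JL meets WH at P = (9/28, 19/28)
L = J + t·(P−J) with t = 28/19, so JL:LP = 28/19:-9/19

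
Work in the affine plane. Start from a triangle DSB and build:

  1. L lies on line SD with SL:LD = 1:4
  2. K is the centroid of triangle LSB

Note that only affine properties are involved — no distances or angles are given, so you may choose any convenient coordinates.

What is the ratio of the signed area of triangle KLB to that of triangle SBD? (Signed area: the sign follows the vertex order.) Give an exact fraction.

[KLB]:[SBD] = -1/15

Work in coordinates with D = (0, 0), S = (1, 0), B = (0, 1).
1. L lies on line SD with SL:LD = 1:4 ⇒ L = (4/5, 0)
2. K is the centroid of triangle LSB ⇒ K = (3/5, 1/3)
2·[KLB] = -1/15, 2·[SBD] = 1
[KLB]:[SBD] = -1/15:1 = -1/15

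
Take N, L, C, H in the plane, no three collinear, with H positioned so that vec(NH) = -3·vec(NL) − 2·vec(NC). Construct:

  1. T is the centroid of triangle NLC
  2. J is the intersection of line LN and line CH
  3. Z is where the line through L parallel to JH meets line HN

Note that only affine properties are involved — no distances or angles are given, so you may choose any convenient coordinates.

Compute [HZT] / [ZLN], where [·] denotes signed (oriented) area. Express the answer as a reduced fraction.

Work in coordinates with N = (0, 0), L = (1, 0), C = (0, 1), H = (-3, -2).
1. T is the centroid of triangle NLC ⇒ T = (1/3, 1/3)
2. J is the intersection of line LN and line CH ⇒ J = (-1, 0)
3. Z is where the line through L parallel to JH meets line HN ⇒ Z = (3, 2)
2·[HZT] = 2/3, 2·[ZLN] = -2
[HZT]:[ZLN] = 2/3:-2 = -1/3

[HZT]:[ZLN] = -1/3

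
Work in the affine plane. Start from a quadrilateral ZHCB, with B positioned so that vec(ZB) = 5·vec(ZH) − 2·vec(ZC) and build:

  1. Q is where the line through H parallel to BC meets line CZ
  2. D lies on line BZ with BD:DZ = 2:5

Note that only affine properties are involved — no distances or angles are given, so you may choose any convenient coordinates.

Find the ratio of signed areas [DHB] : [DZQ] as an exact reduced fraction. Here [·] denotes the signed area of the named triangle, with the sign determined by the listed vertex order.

[DHB]:[DZQ] = 4/15

Work in coordinates with Z = (0, 0), H = (1, 0), C = (0, 1), B = (5, -2).
1. Q is where the line through H parallel to BC meets line CZ ⇒ Q = (0, 3/5)
2. D lies on line BZ with BD:DZ = 2:5 ⇒ D = (25/7, -10/7)
2·[DHB] = -4/7, 2·[DZQ] = -15/7
[DHB]:[DZQ] = -4/7:-15/7 = 4/15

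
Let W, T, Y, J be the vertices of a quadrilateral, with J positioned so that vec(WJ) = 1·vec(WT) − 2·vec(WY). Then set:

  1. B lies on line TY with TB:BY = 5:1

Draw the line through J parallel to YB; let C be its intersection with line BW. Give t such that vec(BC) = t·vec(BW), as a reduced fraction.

Set W = (0, 0), T = (1, 0), Y = (0, 1), J = (1, -2); any affine frame gives the same invariant.
1. B lies on line TY with TB:BY = 5:1 ⇒ B = (1/6, 5/6)
through J parallel to YB: direction (1/6, -1/6); meets BW at C = (-1/6, -5/6)
C = B + t·(W−B) with t = 2

t = 2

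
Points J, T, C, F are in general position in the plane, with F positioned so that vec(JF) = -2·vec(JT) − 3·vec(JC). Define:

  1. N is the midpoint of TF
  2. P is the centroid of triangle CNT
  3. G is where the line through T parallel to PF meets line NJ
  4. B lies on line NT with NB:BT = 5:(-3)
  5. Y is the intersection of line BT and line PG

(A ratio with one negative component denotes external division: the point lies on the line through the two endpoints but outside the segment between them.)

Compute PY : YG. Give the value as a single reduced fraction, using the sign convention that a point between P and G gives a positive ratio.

Set J = (0, 0), T = (1, 0), C = (0, 1), F = (-2, -3); any affine frame gives the same invariant.
1. N is the midpoint of TF ⇒ N = (-1/2, -3/2)
2. P is the centroid of triangle CNT ⇒ P = (1/6, -1/6)
3. G is where the line through T parallel to PF meets line NJ ⇒ G = (-17/22, -51/22)
4. B lies on line NT with NB:BT = 5:(-3) ⇒ B = (13/4, 9/4)
5. Y is the intersection of line BT and line PG ⇒ Y = (-7/20, -27/20)
Y = P + t·(G−P) with t = 11/20, so PY:YG = t:(1−t) = 11/20:9/20

PY:YG = 11/9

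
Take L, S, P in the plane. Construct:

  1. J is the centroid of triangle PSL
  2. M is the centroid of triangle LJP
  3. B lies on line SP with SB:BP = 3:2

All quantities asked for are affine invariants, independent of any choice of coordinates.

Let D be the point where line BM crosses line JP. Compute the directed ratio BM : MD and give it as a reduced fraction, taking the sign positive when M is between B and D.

Assign L = (0, 0), S = (1, 0), P = (0, 1) — the answer is frame-independent, so this choice is without loss of generality.
1. J is the centroid of triangle PSL ⇒ J = (1/3, 1/3)
2. M is the centroid of triangle LJP ⇒ M = (1/9, 4/9)
3. B lies on line SP with SB:BP = 3:2 ⇒ B = (2/5, 3/5)
line BM meets JP at D = (8/33, 17/33)
M = B + t·(D−B) with t = 11/6, so BM:MD = 11/6:-5/6

BM:MD = -11/5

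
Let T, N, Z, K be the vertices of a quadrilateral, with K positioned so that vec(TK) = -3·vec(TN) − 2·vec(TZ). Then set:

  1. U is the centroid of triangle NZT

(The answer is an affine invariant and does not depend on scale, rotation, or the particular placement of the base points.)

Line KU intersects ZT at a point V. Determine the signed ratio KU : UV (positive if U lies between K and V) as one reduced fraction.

KU:UV = -10

Choose coordinates T = (0, 0), N = (1, 0), Z = (0, 1), K = (-3, -2).
1. U is the centroid of triangle NZT ⇒ U = (1/3, 1/3)
line KU meets ZT at V = (0, 1/10)
U = K + t·(V−K) with t = 10/9, so KU:UV = 10/9:-1/9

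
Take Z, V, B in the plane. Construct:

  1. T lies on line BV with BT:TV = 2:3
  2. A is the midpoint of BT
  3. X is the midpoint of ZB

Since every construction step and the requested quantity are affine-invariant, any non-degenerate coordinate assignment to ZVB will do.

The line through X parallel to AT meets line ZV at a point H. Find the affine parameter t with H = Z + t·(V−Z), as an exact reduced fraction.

t = 1/2

Set Z = (0, 0), V = (1, 0), B = (0, 1); any affine frame gives the same invariant.
1. T lies on line BV with BT:TV = 2:3 ⇒ T = (2/5, 3/5)
2. A is the midpoint of BT ⇒ A = (1/5, 4/5)
3. X is the midpoint of ZB ⇒ X = (0, 1/2)
through X parallel to AT: direction (1/5, -1/5); meets ZV at H = (1/2, 0)
H = Z + t·(V−Z) with t = 1/2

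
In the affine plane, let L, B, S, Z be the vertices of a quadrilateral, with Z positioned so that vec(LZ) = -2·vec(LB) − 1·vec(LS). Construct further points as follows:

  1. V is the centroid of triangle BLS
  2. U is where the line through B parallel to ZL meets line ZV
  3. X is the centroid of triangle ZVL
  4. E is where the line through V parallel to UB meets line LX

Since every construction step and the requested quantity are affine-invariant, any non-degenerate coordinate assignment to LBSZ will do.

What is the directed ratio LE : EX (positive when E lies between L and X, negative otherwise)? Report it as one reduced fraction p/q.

Work in coordinates with L = (0, 0), B = (1, 0), S = (0, 1), Z = (-2, -1).
1. V is the centroid of triangle BLS ⇒ V = (1/3, 1/3)
2. U is where the line through B parallel to ZL meets line ZV ⇒ U = (-9, -5)
3. X is the centroid of triangle ZVL ⇒ X = (-5/9, -2/9)
4. E is where the line through V parallel to UB meets line LX ⇒ E = (-5/3, -2/3)
E = L + t·(X−L) with t = 3, so LE:EX = t:(1−t) = 3:-2

LE:EX = -3/2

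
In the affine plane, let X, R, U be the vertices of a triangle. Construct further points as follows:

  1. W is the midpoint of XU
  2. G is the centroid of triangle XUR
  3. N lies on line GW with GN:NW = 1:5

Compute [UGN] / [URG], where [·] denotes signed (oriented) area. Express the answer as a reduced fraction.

[UGN]:[URG] = 1/12

Work in coordinates with X = (0, 0), R = (1, 0), U = (0, 1).
1. W is the midpoint of XU ⇒ W = (0, 1/2)
2. G is the centroid of triangle XUR ⇒ G = (1/3, 1/3)
3. N lies on line GW with GN:NW = 1:5 ⇒ N = (5/18, 13/36)
2·[UGN] = -1/36, 2·[URG] = -1/3
[UGN]:[URG] = -1/36:-1/3 = 1/12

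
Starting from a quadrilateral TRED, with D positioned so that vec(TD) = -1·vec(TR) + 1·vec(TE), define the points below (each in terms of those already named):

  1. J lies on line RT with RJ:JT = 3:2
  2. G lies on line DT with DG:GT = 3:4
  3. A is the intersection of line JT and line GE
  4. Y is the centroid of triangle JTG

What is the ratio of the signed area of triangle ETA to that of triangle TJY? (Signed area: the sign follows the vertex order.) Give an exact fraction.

[ETA]:[TJY] = -35/2

Work in coordinates with T = (0, 0), R = (1, 0), E = (0, 1), D = (-1, 1).
1. J lies on line RT with RJ:JT = 3:2 ⇒ J = (2/5, 0)
2. G lies on line DT with DG:GT = 3:4 ⇒ G = (-4/7, 4/7)
3. A is the intersection of line JT and line GE ⇒ A = (-4/3, 0)
4. Y is the centroid of triangle JTG ⇒ Y = (-2/35, 4/21)
2·[ETA] = -4/3, 2·[TJY] = 8/105
[ETA]:[TJY] = -4/3:8/105 = -35/2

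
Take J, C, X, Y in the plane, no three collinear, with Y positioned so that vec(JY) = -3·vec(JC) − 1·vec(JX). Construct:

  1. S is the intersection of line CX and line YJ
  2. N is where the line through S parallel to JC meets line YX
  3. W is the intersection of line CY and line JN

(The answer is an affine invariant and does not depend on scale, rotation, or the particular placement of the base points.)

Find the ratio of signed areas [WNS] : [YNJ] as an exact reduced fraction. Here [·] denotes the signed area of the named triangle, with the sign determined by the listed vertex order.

[WNS]:[YNJ] = 25/68

Assign J = (0, 0), C = (1, 0), X = (0, 1), Y = (-3, -1) — the answer is frame-independent, so this choice is without loss of generality.
1. S is the intersection of line CX and line YJ ⇒ S = (3/4, 1/4)
2. N is where the line through S parallel to JC meets line YX ⇒ N = (-9/8, 1/4)
3. W is the intersection of line CY and line JN ⇒ W = (9/17, -2/17)
2·[WNS] = -375/544, 2·[YNJ] = -15/8
[WNS]:[YNJ] = -375/544:-15/8 = 25/68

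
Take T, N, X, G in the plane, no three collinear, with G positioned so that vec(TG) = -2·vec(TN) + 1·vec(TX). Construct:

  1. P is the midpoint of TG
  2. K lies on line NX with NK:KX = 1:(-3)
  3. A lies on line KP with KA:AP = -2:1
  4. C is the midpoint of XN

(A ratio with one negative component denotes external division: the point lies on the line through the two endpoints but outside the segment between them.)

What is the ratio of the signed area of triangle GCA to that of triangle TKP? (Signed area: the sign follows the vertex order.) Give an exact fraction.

[GCA]:[TKP] = 2

Set T = (0, 0), N = (1, 0), X = (0, 1), G = (-2, 1); any affine frame gives the same invariant.
1. P is the midpoint of TG ⇒ P = (-1, 1/2)
2. K lies on line NX with NK:KX = 1:(-3) ⇒ K = (3/2, -1/2)
3. A lies on line KP with KA:AP = -2:1 ⇒ A = (-7/2, 3/2)
4. C is the midpoint of XN ⇒ C = (1/2, 1/2)
2·[GCA] = 1/2, 2·[TKP] = 1/4
[GCA]:[TKP] = 1/2:1/4 = 2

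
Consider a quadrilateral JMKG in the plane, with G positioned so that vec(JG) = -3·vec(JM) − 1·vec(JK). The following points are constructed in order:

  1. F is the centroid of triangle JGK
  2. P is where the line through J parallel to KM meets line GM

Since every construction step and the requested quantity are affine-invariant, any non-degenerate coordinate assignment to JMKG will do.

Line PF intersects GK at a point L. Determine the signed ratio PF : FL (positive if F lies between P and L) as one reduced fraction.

PF:FL = 3

Assign J = (0, 0), M = (1, 0), K = (0, 1), G = (-3, -1) — the answer is frame-independent, so this choice is without loss of generality.
1. F is the centroid of triangle JGK ⇒ F = (-1, 0)
2. P is where the line through J parallel to KM meets line GM ⇒ P = (1/5, -1/5)
line PF meets GK at L = (-7/5, 1/15)
F = P + t·(L−P) with t = 3/4, so PF:FL = 3/4:1/4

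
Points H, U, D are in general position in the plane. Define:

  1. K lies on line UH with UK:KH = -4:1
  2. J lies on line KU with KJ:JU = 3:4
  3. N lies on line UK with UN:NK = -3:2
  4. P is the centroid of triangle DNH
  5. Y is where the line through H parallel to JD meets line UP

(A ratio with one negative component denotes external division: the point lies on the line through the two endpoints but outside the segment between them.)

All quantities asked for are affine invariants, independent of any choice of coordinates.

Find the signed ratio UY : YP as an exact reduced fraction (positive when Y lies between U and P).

Choose coordinates H = (0, 0), U = (1, 0), D = (0, 1).
1. K lies on line UH with UK:KH = -4:1 ⇒ K = (-1/3, 0)
2. J lies on line KU with KJ:JU = 3:4 ⇒ J = (5/21, 0)
3. N lies on line UK with UN:NK = -3:2 ⇒ N = (-3, 0)
4. P is the centroid of triangle DNH ⇒ P = (-1, 1/3)
5. Y is where the line through H parallel to JD meets line UP ⇒ Y = (-5/121, 21/121)
Y = U + t·(P−U) with t = 63/121, so UY:YP = t:(1−t) = 63/121:58/121

UY:YP = 63/58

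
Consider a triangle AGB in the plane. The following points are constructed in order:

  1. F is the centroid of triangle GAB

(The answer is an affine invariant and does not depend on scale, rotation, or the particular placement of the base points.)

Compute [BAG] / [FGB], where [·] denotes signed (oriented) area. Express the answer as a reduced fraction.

[BAG]:[FGB] = 3

Work in coordinates with A = (0, 0), G = (1, 0), B = (0, 1).
1. F is the centroid of triangle GAB ⇒ F = (1/3, 1/3)
2·[BAG] = 1, 2·[FGB] = 1/3
[BAG]:[FGB] = 1:1/3 = 3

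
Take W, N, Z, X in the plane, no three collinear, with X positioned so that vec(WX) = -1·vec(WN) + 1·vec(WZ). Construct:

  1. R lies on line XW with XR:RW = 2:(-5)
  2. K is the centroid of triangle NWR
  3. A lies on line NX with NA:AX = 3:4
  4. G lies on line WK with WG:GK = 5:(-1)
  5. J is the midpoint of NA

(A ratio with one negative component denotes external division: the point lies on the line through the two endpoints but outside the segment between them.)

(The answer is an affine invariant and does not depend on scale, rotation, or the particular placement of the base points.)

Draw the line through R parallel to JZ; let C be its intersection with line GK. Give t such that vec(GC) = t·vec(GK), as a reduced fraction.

Work in coordinates with W = (0, 0), N = (1, 0), Z = (0, 1), X = (-1, 1).
1. R lies on line XW with XR:RW = 2:(-5) ⇒ R = (-5/3, 5/3)
2. K is the centroid of triangle NWR ⇒ K = (-2/9, 5/9)
3. A lies on line NX with NA:AX = 3:4 ⇒ A = (1/7, 3/7)
4. G lies on line WK with WG:GK = 5:(-1) ⇒ G = (-5/18, 25/36)
5. J is the midpoint of NA ⇒ J = (4/7, 3/14)
through R parallel to JZ: direction (-4/7, 11/14); meets GK at C = (5/9, -25/18)
C = G + t·(K−G) with t = 15

t = 15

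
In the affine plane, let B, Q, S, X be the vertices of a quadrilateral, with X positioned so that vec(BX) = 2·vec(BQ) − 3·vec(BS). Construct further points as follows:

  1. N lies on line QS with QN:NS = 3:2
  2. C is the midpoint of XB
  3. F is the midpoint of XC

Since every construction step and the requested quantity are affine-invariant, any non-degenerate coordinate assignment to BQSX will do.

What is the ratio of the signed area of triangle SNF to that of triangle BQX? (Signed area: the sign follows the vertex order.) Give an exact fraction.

Work in coordinates with B = (0, 0), Q = (1, 0), S = (0, 1), X = (2, -3).
1. N lies on line QS with QN:NS = 3:2 ⇒ N = (2/5, 3/5)
2. C is the midpoint of XB ⇒ C = (1, -3/2)
3. F is the midpoint of XC ⇒ F = (3/2, -9/4)
2·[SNF] = -7/10, 2·[BQX] = -3
[SNF]:[BQX] = -7/10:-3 = 7/30

[SNF]:[BQX] = 7/30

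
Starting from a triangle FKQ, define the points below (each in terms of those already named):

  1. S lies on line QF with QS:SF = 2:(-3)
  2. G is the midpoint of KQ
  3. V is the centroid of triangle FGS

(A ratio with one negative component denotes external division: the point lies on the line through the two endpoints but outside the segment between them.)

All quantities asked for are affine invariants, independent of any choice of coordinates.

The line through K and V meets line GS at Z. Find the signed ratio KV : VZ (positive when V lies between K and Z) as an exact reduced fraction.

KV:VZ = -3

Choose coordinates F = (0, 0), K = (1, 0), Q = (0, 1).
1. S lies on line QF with QS:SF = 2:(-3) ⇒ S = (0, 3)
2. G is the midpoint of KQ ⇒ G = (1/2, 1/2)
3. V is the centroid of triangle FGS ⇒ V = (1/6, 7/6)
line KV meets GS at Z = (4/9, 7/9)
V = K + t·(Z−K) with t = 3/2, so KV:VZ = 3/2:-1/2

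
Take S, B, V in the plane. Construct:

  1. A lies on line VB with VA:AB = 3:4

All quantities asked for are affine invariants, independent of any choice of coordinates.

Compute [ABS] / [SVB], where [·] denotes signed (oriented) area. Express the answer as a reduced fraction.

[ABS]:[SVB] = 4/7

Assign S = (0, 0), B = (1, 0), V = (0, 1) — the answer is frame-independent, so this choice is without loss of generality.
1. A lies on line VB with VA:AB = 3:4 ⇒ A = (3/7, 4/7)
2·[ABS] = -4/7, 2·[SVB] = -1
[ABS]:[SVB] = -4/7:-1 = 4/7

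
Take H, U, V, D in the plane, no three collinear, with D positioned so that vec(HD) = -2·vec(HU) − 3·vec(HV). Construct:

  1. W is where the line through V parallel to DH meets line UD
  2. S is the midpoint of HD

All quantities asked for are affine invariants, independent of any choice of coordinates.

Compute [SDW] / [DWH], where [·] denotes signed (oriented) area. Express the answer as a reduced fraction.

[SDW]:[DWH] = 1/2

Choose coordinates H = (0, 0), U = (1, 0), V = (0, 1), D = (-2, -3).
1. W is where the line through V parallel to DH meets line UD ⇒ W = (-4, -5)
2. S is the midpoint of HD ⇒ S = (-1, -3/2)
2·[SDW] = -1, 2·[DWH] = -2
[SDW]:[DWH] = -1:-2 = 1/2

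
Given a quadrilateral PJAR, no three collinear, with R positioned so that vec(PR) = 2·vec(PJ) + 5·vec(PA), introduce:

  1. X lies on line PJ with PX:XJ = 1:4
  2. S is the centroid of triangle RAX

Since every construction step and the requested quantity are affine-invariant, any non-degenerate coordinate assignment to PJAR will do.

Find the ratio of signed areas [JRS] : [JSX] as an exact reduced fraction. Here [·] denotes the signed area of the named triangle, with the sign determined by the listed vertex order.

Work in coordinates with P = (0, 0), J = (1, 0), A = (0, 1), R = (2, 5).
1. X lies on line PJ with PX:XJ = 1:4 ⇒ X = (1/5, 0)
2. S is the centroid of triangle RAX ⇒ S = (11/15, 2)
2·[JRS] = 10/3, 2·[JSX] = 8/5
[JRS]:[JSX] = 10/3:8/5 = 25/12

[JRS]:[JSX] = 25/12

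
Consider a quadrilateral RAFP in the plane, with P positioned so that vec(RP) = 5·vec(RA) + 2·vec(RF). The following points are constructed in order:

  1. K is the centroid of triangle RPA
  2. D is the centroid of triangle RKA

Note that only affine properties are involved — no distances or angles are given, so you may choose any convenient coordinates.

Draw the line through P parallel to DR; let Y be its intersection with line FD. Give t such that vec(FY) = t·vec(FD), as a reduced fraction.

Work in coordinates with R = (0, 0), A = (1, 0), F = (0, 1), P = (5, 2).
1. K is the centroid of triangle RPA ⇒ K = (2, 2/3)
2. D is the centroid of triangle RKA ⇒ D = (1, 2/9)
through P parallel to DR: direction (-1, -2/9); meets FD at Y = (1/9, 74/81)
Y = F + t·(D−F) with t = 1/9

t = 1/9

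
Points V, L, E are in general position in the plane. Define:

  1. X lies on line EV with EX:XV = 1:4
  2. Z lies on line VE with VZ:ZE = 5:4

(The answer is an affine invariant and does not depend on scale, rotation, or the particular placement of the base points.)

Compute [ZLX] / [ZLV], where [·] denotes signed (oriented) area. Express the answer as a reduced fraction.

[ZLX]:[ZLV] = -11/25

Work in coordinates with V = (0, 0), L = (1, 0), E = (0, 1).
1. X lies on line EV with EX:XV = 1:4 ⇒ X = (0, 4/5)
2. Z lies on line VE with VZ:ZE = 5:4 ⇒ Z = (0, 5/9)
2·[ZLX] = 11/45, 2·[ZLV] = -5/9
[ZLX]:[ZLV] = 11/45:-5/9 = -11/25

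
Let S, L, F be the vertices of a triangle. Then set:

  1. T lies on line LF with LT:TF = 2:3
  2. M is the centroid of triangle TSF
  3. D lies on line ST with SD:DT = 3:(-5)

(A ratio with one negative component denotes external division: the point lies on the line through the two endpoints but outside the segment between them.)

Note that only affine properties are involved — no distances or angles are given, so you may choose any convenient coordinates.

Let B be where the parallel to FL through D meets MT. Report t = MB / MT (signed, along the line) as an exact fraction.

t = -13/2

Work in coordinates with S = (0, 0), L = (1, 0), F = (0, 1).
1. T lies on line LF with LT:TF = 2:3 ⇒ T = (3/5, 2/5)
2. M is the centroid of triangle TSF ⇒ M = (1/5, 7/15)
3. D lies on line ST with SD:DT = 3:(-5) ⇒ D = (-9/10, -3/5)
through D parallel to FL: direction (1, -1); meets MT at B = (-12/5, 9/10)
B = M + t·(T−M) with t = -13/2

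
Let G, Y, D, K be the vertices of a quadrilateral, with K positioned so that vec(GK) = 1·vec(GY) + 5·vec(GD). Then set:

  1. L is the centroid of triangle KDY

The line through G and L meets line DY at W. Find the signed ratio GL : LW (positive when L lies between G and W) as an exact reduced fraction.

GL:LW = -8/5

Assign G = (0, 0), Y = (1, 0), D = (0, 1), K = (1, 5) — the answer is frame-independent, so this choice is without loss of generality.
1. L is the centroid of triangle KDY ⇒ L = (2/3, 2)
line GL meets DY at W = (1/4, 3/4)
L = G + t·(W−G) with t = 8/3, so GL:LW = 8/3:-5/3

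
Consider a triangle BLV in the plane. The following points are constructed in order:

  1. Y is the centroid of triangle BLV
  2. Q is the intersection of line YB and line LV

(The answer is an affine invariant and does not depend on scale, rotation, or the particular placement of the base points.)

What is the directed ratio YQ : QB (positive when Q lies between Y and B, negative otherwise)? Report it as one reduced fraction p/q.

YQ:QB = -1/3

Choose coordinates B = (0, 0), L = (1, 0), V = (0, 1).
1. Y is the centroid of triangle BLV ⇒ Y = (1/3, 1/3)
2. Q is the intersection of line YB and line LV ⇒ Q = (1/2, 1/2)
Q = Y + t·(B−Y) with t = -1/2, so YQ:QB = t:(1−t) = -1/2:3/2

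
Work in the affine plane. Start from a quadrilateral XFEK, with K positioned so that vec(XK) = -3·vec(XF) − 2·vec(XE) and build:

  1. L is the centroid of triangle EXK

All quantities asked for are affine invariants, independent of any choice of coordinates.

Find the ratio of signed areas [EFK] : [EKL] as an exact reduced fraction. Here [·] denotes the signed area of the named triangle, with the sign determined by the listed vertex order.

[EFK]:[EKL] = -6

Set X = (0, 0), F = (1, 0), E = (0, 1), K = (-3, -2); any affine frame gives the same invariant.
1. L is the centroid of triangle EXK ⇒ L = (-1, -1/3)
2·[EFK] = -6, 2·[EKL] = 1
[EFK]:[EKL] = -6:1 = -6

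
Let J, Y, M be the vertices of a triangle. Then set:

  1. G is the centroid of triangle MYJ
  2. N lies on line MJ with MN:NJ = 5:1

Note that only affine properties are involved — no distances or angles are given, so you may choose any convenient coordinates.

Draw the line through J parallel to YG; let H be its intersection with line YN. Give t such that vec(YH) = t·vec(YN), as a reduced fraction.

Choose coordinates J = (0, 0), Y = (1, 0), M = (0, 1).
1. G is the centroid of triangle MYJ ⇒ G = (1/3, 1/3)
2. N lies on line MJ with MN:NJ = 5:1 ⇒ N = (0, 1/6)
through J parallel to YG: direction (-2/3, 1/3); meets YN at H = (-1/2, 1/4)
H = Y + t·(N−Y) with t = 3/2

t = 3/2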